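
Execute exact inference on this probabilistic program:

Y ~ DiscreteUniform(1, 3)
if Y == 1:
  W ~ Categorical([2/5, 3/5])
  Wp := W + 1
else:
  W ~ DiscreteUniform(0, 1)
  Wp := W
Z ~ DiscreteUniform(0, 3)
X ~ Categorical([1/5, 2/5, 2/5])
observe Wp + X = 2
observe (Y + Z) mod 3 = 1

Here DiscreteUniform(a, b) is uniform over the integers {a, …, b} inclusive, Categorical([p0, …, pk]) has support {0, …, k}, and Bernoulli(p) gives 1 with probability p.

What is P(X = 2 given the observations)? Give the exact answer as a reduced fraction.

P(X = 2 | obs) = 5/17

Enumerate traces; 8 have nonzero weight after conditioning:
  (Y=1, W=0, Z=0, X=1) weight 1/75
  (Y=1, W=0, Z=3, X=1) weight 1/75
  (Y=1, W=1, Z=0, X=0) weight 1/100
  (Y=1, W=1, Z=3, X=0) weight 1/100
  (Y=2, W=0, Z=2, X=2) weight 1/60
  (Y=2, W=1, Z=2, X=1) weight 1/60
  (Y=3, W=0, Z=1, X=2) weight 1/60
  (Y=3, W=1, Z=1, X=1) weight 1/60
Group by X:
  weight(X=0) = 1/50
  weight(X=1) = 3/50
  weight(X=2) = 1/30
Total weight = 1/50 + 3/50 + 1/30 = 17/150
P(X=0 | obs) = 1/50 / 17/150 = 3/17
P(X=1 | obs) = 3/50 / 17/150 = 9/17
P(X=2 | obs) = 1/30 / 17/150 = 5/17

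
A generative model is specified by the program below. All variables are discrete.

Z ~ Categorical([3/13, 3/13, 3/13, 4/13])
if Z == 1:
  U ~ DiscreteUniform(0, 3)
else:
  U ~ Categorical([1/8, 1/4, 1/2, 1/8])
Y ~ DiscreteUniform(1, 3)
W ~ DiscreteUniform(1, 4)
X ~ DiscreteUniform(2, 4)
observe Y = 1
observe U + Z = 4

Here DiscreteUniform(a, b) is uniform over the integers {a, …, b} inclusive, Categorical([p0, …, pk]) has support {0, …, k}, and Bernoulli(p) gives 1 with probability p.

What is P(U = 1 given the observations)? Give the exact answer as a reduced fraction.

P(U = 1 | obs) = 4/13

Enumerate traces; 36 have nonzero weight after conditioning:
  (Z=1, U=3, Y=1, W=1, X=2) weight 1/624
  (Z=1, U=3, Y=1, W=1, X=3) weight 1/624
  (Z=1, U=3, Y=1, W=1, X=4) weight 1/624
  (Z=1, U=3, Y=1, W=2, X=2) weight 1/624
  (Z=1, U=3, Y=1, W=2, X=3) weight 1/624
  (Z=1, U=3, Y=1, W=2, X=4) weight 1/624
  (Z=1, U=3, Y=1, W=3, X=2) weight 1/624
  (Z=1, U=3, Y=1, W=3, X=3) weight 1/624
  (Z=2, U=2, Y=1, W=1, X=2) weight 1/312
  (Z=3, U=1, Y=1, W=1, X=2) weight 1/468
  … 26 more
Group by U:
  weight(U=1) = 1/39
  weight(U=2) = 1/26
  weight(U=3) = 1/52
Total weight = 1/39 + 1/26 + 1/52 = 1/12
P(U=1 | obs) = 1/39 / 1/12 = 4/13
P(U=2 | obs) = 1/26 / 1/12 = 6/13
P(U=3 | obs) = 1/52 / 1/12 = 3/13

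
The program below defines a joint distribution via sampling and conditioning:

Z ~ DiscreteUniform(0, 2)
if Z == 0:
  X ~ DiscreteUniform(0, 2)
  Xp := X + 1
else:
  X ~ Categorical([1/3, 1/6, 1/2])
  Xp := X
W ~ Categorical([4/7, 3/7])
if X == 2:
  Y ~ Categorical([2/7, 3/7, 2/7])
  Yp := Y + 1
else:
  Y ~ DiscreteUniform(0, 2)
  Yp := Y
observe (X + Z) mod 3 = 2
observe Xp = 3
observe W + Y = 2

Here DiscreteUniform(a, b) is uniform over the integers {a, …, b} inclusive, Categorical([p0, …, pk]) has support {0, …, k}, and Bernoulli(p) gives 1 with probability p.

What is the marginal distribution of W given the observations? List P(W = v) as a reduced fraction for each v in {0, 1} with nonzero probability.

Enumerate traces; 2 have nonzero weight after conditioning:
  (Z=0, X=2, W=0, Y=2) weight 8/441
  (Z=0, X=2, W=1, Y=1) weight 1/49
Group by W:
  weight(W=0) = 8/441
  weight(W=1) = 1/49
Total weight = 8/441 + 1/49 = 17/441
P(W=0 | obs) = 8/441 / 17/441 = 8/17
P(W=1 | obs) = 1/49 / 17/441 = 9/17

P(W=0) = 8/17, P(W=1) = 9/17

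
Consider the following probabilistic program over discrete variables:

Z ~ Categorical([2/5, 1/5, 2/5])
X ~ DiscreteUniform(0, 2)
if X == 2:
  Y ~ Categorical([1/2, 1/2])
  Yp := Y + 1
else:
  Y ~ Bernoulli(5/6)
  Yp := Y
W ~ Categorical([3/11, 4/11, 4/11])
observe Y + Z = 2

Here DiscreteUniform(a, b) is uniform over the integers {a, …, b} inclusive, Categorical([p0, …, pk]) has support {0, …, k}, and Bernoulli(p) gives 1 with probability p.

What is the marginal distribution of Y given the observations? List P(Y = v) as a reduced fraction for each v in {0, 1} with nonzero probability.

P(Y=0) = 10/23, P(Y=1) = 13/23

Enumerate traces; 18 have nonzero weight after conditioning:
  (Z=1, X=0, Y=1, W=0) weight 1/66
  (Z=1, X=0, Y=1, W=1) weight 2/99
  (Z=1, X=0, Y=1, W=2) weight 2/99
  (Z=1, X=1, Y=1, W=0) weight 1/66
  (Z=1, X=1, Y=1, W=1) weight 2/99
  (Z=1, X=1, Y=1, W=2) weight 2/99
  (Z=1, X=2, Y=1, W=0) weight 1/110
  (Z=1, X=2, Y=1, W=1) weight 2/165
  (Z=2, X=0, Y=0, W=0) weight 1/165
  … 9 more
Group by Y:
  weight(Y=0) = 1/9
  weight(Y=1) = 13/90
Total weight = 1/9 + 13/90 = 23/90
P(Y=0 | obs) = 1/9 / 23/90 = 10/23
P(Y=1 | obs) = 13/90 / 23/90 = 13/23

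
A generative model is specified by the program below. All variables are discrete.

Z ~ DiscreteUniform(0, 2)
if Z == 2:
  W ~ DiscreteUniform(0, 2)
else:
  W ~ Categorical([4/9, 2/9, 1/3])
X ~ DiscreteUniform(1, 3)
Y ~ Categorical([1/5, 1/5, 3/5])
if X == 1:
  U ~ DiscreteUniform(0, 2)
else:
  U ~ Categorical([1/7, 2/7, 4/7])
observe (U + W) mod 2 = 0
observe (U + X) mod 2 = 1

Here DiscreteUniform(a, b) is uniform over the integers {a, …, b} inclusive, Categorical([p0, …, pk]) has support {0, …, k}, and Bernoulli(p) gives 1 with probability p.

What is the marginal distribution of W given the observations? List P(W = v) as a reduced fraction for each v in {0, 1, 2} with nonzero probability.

P(W=0) = 319/622, P(W=1) = 21/311, P(W=2) = 261/622

Enumerate traces; 81 have nonzero weight after conditioning:
  (Z=0, W=0, X=1, Y=0, U=0) weight 4/1215
  (Z=0, W=0, X=1, Y=0, U=2) weight 4/1215
  (Z=0, W=0, X=1, Y=1, U=0) weight 4/1215
  (Z=0, W=0, X=1, Y=1, U=2) weight 4/1215
  (Z=0, W=0, X=1, Y=2, U=0) weight 4/405
  (Z=0, W=0, X=1, Y=2, U=2) weight 4/405
  (Z=0, W=0, X=3, Y=0, U=0) weight 4/2835
  (Z=0, W=0, X=3, Y=0, U=2) weight 16/2835
  (Z=0, W=1, X=2, Y=0, U=1) weight 4/2835
  (Z=0, W=2, X=1, Y=0, U=0) weight 1/405
  … 71 more
Group by W:
  weight(W=0) = 319/1701
  weight(W=1) = 2/81
  weight(W=2) = 29/189
Total weight = 319/1701 + 2/81 + 29/189 = 622/1701
P(W=0 | obs) = 319/1701 / 622/1701 = 319/622
P(W=1 | obs) = 2/81 / 622/1701 = 21/311
P(W=2 | obs) = 29/189 / 622/1701 = 261/622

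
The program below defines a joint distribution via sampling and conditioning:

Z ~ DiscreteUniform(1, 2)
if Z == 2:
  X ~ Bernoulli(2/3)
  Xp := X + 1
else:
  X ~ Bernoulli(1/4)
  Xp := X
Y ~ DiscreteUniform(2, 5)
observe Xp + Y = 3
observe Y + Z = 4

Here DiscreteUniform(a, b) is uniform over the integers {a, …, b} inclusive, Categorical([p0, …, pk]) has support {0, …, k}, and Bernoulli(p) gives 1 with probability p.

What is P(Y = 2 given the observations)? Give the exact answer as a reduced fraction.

Enumerate traces; 2 have nonzero weight after conditioning:
  (Z=1, X=0, Y=3) weight 3/32
  (Z=2, X=0, Y=2) weight 1/24
Group by Y:
  weight(Y=2) = 1/24
  weight(Y=3) = 3/32
Total weight = 1/24 + 3/32 = 13/96
P(Y=2 | obs) = 1/24 / 13/96 = 4/13
P(Y=3 | obs) = 3/32 / 13/96 = 9/13

P(Y = 2 | obs) = 4/13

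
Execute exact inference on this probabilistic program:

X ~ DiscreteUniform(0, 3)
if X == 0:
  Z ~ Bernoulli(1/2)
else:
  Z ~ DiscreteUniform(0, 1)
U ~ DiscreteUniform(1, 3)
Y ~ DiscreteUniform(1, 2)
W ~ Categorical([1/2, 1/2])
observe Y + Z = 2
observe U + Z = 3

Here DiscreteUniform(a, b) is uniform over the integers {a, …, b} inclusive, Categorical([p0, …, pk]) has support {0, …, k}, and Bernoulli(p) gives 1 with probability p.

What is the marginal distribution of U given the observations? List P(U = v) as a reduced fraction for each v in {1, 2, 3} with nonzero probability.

Enumerate traces; 16 have nonzero weight after conditioning:
  (X=0, Z=0, U=3, Y=2, W=0) weight 1/96
  (X=0, Z=0, U=3, Y=2, W=1) weight 1/96
  (X=0, Z=1, U=2, Y=1, W=0) weight 1/96
  (X=0, Z=1, U=2, Y=1, W=1) weight 1/96
  (X=1, Z=0, U=3, Y=2, W=0) weight 1/96
  (X=1, Z=0, U=3, Y=2, W=1) weight 1/96
  (X=1, Z=1, U=2, Y=1, W=0) weight 1/96
  (X=1, Z=1, U=2, Y=1, W=1) weight 1/96
  … 8 more
Group by U:
  weight(U=2) = 1/12
  weight(U=3) = 1/12
Total weight = 1/12 + 1/12 = 1/6
P(U=2 | obs) = 1/12 / 1/6 = 1/2
P(U=3 | obs) = 1/12 / 1/6 = 1/2

P(U=2) = 1/2, P(U=3) = 1/2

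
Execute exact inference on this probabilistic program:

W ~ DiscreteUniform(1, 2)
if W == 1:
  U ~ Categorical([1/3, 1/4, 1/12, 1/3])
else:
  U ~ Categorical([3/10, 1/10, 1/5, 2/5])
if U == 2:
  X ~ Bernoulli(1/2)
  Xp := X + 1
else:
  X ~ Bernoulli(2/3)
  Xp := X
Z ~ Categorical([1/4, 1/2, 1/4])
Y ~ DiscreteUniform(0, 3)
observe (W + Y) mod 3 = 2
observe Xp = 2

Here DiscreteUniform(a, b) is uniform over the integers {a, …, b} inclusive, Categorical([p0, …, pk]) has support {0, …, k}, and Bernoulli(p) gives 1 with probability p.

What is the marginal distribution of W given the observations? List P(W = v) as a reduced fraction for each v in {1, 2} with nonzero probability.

Enumerate traces; 9 have nonzero weight after conditioning:
  (W=1, U=2, X=1, Z=0, Y=1) weight 1/768
  (W=1, U=2, X=1, Z=1, Y=1) weight 1/384
  (W=1, U=2, X=1, Z=2, Y=1) weight 1/768
  (W=2, U=2, X=1, Z=0, Y=0) weight 1/320
  (W=2, U=2, X=1, Z=0, Y=3) weight 1/320
  (W=2, U=2, X=1, Z=1, Y=0) weight 1/160
  (W=2, U=2, X=1, Z=1, Y=3) weight 1/160
  (W=2, U=2, X=1, Z=2, Y=0) weight 1/320
  … 1 more
Group by W:
  weight(W=1) = 1/192
  weight(W=2) = 1/40
Total weight = 1/192 + 1/40 = 29/960
P(W=1 | obs) = 1/192 / 29/960 = 5/29
P(W=2 | obs) = 1/40 / 29/960 = 24/29

P(W=1) = 5/29, P(W=2) = 24/29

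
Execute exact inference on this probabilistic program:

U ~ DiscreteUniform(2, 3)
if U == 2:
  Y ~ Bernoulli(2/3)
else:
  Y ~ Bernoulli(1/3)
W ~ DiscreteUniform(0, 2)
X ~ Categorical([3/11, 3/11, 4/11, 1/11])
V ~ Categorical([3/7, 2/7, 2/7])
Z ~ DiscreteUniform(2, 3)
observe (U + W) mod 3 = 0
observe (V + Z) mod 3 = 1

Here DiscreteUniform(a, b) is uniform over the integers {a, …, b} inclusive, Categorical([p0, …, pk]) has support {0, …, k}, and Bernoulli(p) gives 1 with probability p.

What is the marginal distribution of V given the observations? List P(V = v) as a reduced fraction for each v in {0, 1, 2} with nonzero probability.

Enumerate traces; 32 have nonzero weight after conditioning:
  (U=2, Y=0, W=1, X=0, V=1, Z=3) weight 1/462
  (U=2, Y=0, W=1, X=0, V=2, Z=2) weight 1/462
  (U=2, Y=0, W=1, X=1, V=1, Z=3) weight 1/462
  (U=2, Y=0, W=1, X=1, V=2, Z=2) weight 1/462
  (U=2, Y=0, W=1, X=2, V=1, Z=3) weight 2/693
  (U=2, Y=0, W=1, X=2, V=2, Z=2) weight 2/693
  (U=2, Y=0, W=1, X=3, V=1, Z=3) weight 1/1386
  (U=2, Y=0, W=1, X=3, V=2, Z=2) weight 1/1386
  … 24 more
Group by V:
  weight(V=1) = 1/21
  weight(V=2) = 1/21
Total weight = 1/21 + 1/21 = 2/21
P(V=1 | obs) = 1/21 / 2/21 = 1/2
P(V=2 | obs) = 1/21 / 2/21 = 1/2

P(V=1) = 1/2, P(V=2) = 1/2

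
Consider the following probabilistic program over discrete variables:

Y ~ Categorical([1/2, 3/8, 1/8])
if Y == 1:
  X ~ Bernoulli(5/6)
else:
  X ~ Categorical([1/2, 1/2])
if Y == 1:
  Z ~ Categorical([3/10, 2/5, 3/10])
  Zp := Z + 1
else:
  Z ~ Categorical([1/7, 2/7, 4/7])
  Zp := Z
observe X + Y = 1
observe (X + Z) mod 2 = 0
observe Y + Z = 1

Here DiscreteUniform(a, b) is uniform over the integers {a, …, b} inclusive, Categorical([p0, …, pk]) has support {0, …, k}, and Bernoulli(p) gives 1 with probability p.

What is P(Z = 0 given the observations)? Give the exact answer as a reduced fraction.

P(Z = 0 | obs) = 21/101

Enumerate traces; 2 have nonzero weight after conditioning:
  (Y=0, X=1, Z=1) weight 1/14
  (Y=1, X=0, Z=0) weight 3/160
Group by Z:
  weight(Z=0) = 3/160
  weight(Z=1) = 1/14
Total weight = 3/160 + 1/14 = 101/1120
P(Z=0 | obs) = 3/160 / 101/1120 = 21/101
P(Z=1 | obs) = 1/14 / 101/1120 = 80/101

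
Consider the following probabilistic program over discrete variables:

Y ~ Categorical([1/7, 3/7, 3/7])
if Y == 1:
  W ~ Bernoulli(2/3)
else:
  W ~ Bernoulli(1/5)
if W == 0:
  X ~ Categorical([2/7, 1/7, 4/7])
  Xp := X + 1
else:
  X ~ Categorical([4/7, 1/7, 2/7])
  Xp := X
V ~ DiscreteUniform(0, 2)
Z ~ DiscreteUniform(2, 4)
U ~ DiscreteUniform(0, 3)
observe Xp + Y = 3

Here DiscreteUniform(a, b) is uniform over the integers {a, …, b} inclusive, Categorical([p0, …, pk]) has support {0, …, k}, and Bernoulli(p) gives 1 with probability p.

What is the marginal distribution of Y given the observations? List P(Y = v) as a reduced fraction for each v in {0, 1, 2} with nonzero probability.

Enumerate traces; 180 have nonzero weight after conditioning:
  (Y=0, W=0, X=2, V=0, Z=2, U=0) weight 4/2205
  (Y=0, W=0, X=2, V=0, Z=2, U=1) weight 4/2205
  (Y=0, W=0, X=2, V=0, Z=2, U=2) weight 4/2205
  (Y=0, W=0, X=2, V=0, Z=2, U=3) weight 4/2205
  (Y=0, W=0, X=2, V=0, Z=3, U=0) weight 4/2205
  (Y=0, W=0, X=2, V=0, Z=3, U=1) weight 4/2205
  (Y=0, W=0, X=2, V=0, Z=3, U=2) weight 4/2205
  (Y=0, W=0, X=2, V=0, Z=3, U=3) weight 4/2205
  (Y=1, W=0, X=1, V=0, Z=2, U=0) weight 1/1764
  (Y=2, W=0, X=0, V=0, Z=2, U=0) weight 2/735
  … 170 more
Group by Y:
  weight(Y=0) = 16/245
  weight(Y=1) = 5/49
  weight(Y=2) = 27/245
Total weight = 16/245 + 5/49 + 27/245 = 68/245
P(Y=0 | obs) = 16/245 / 68/245 = 4/17
P(Y=1 | obs) = 5/49 / 68/245 = 25/68
P(Y=2 | obs) = 27/245 / 68/245 = 27/68

P(Y=0) = 4/17, P(Y=1) = 25/68, P(Y=2) = 27/68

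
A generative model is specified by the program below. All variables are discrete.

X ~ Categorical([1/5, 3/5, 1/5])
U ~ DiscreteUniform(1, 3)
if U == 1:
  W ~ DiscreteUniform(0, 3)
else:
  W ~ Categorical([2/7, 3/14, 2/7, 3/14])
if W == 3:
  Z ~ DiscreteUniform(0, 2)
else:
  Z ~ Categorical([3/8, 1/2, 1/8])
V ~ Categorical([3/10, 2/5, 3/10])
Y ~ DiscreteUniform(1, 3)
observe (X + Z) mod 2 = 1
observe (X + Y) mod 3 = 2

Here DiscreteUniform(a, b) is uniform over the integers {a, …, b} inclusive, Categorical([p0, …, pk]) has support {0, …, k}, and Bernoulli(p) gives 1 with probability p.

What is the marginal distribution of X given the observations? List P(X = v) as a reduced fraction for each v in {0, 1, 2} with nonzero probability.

Enumerate traces; 144 have nonzero weight after conditioning:
  (X=0, U=1, W=0, Z=1, V=0, Y=2) weight 1/1200
  (X=0, U=1, W=0, Z=1, V=1, Y=2) weight 1/900
  (X=0, U=1, W=0, Z=1, V=2, Y=2) weight 1/1200
  (X=0, U=1, W=1, Z=1, V=0, Y=2) weight 1/1200
  (X=0, U=1, W=1, Z=1, V=1, Y=2) weight 1/900
  (X=0, U=1, W=1, Z=1, V=2, Y=2) weight 1/1200
  (X=0, U=1, W=2, Z=1, V=0, Y=2) weight 1/1200
  (X=0, U=1, W=2, Z=1, V=1, Y=2) weight 1/900
  (X=1, U=1, W=0, Z=0, V=0, Y=1) weight 3/1600
  (X=2, U=1, W=0, Z=1, V=0, Y=3) weight 1/1200
  … 134 more
Group by X:
  weight(X=0) = 233/7560
  weight(X=1) = 271/2520
  weight(X=2) = 233/7560
Total weight = 233/7560 + 271/2520 + 233/7560 = 1279/7560
P(X=0 | obs) = 233/7560 / 1279/7560 = 233/1279
P(X=1 | obs) = 271/2520 / 1279/7560 = 813/1279
P(X=2 | obs) = 233/7560 / 1279/7560 = 233/1279

P(X=0) = 233/1279, P(X=1) = 813/1279, P(X=2) = 233/1279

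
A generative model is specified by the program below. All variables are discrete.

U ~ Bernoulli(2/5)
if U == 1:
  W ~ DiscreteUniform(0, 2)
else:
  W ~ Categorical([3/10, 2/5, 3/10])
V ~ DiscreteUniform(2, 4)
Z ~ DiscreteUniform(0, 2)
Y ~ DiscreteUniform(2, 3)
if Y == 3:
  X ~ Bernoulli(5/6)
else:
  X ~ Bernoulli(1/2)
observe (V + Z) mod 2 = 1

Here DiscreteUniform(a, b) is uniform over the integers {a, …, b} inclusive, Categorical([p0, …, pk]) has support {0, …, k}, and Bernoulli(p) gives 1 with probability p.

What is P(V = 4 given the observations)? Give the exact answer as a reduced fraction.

Enumerate traces; 96 have nonzero weight after conditioning:
  (U=0, W=0, V=2, Z=1, Y=2, X=0) weight 1/200
  (U=0, W=0, V=2, Z=1, Y=2, X=1) weight 1/200
  (U=0, W=0, V=2, Z=1, Y=3, X=0) weight 1/600
  (U=0, W=0, V=2, Z=1, Y=3, X=1) weight 1/120
  (U=0, W=0, V=3, Z=0, Y=2, X=0) weight 1/200
  (U=0, W=0, V=3, Z=0, Y=2, X=1) weight 1/200
  (U=0, W=0, V=3, Z=0, Y=3, X=0) weight 1/600
  (U=0, W=0, V=3, Z=0, Y=3, X=1) weight 1/120
  (U=0, W=0, V=4, Z=1, Y=2, X=0) weight 1/200
  … 87 more
Group by V:
  weight(V=2) = 1/9
  weight(V=3) = 2/9
  weight(V=4) = 1/9
Total weight = 1/9 + 2/9 + 1/9 = 4/9
P(V=2 | obs) = 1/9 / 4/9 = 1/4
P(V=3 | obs) = 2/9 / 4/9 = 1/2
P(V=4 | obs) = 1/9 / 4/9 = 1/4

P(V = 4 | obs) = 1/4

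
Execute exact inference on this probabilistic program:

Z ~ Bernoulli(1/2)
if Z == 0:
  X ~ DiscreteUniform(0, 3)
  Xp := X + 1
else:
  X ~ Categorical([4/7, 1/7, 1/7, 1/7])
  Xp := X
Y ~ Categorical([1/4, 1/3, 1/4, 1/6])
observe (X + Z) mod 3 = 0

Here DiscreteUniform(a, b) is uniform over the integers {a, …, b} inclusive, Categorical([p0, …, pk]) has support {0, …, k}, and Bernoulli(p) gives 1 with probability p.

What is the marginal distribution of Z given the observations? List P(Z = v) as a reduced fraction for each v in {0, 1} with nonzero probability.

P(Z=0) = 7/9, P(Z=1) = 2/9

Enumerate traces; 12 have nonzero weight after conditioning:
  (Z=0, X=0, Y=0) weight 1/32
  (Z=0, X=0, Y=1) weight 1/24
  (Z=0, X=0, Y=2) weight 1/32
  (Z=0, X=0, Y=3) weight 1/48
  (Z=0, X=3, Y=0) weight 1/32
  (Z=0, X=3, Y=1) weight 1/24
  (Z=0, X=3, Y=2) weight 1/32
  (Z=0, X=3, Y=3) weight 1/48
  (Z=1, X=2, Y=0) weight 1/56
  … 3 more
Group by Z:
  weight(Z=0) = 1/4
  weight(Z=1) = 1/14
Total weight = 1/4 + 1/14 = 9/28
P(Z=0 | obs) = 1/4 / 9/28 = 7/9
P(Z=1 | obs) = 1/14 / 9/28 = 2/9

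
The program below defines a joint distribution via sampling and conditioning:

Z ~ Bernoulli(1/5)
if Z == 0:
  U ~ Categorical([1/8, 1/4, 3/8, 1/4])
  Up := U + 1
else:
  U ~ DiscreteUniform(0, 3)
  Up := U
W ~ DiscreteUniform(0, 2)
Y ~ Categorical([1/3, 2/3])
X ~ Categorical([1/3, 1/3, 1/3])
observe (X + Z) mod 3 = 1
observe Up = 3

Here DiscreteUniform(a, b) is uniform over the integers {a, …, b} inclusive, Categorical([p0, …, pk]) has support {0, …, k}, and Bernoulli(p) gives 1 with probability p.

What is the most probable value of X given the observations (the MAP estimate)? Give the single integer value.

Enumerate traces; 12 have nonzero weight after conditioning:
  (Z=0, U=2, W=0, Y=0, X=1) weight 1/90
  (Z=0, U=2, W=0, Y=1, X=1) weight 1/45
  (Z=0, U=2, W=1, Y=0, X=1) weight 1/90
  (Z=0, U=2, W=1, Y=1, X=1) weight 1/45
  (Z=0, U=2, W=2, Y=0, X=1) weight 1/90
  (Z=0, U=2, W=2, Y=1, X=1) weight 1/45
  (Z=1, U=3, W=0, Y=0, X=0) weight 1/540
  (Z=1, U=3, W=0, Y=1, X=0) weight 1/270
  … 4 more
Group by X:
  weight(X=0) = 1/60
  weight(X=1) = 1/10
Total weight = 1/60 + 1/10 = 7/60
P(X=0 | obs) = 1/60 / 7/60 = 1/7
P(X=1 | obs) = 1/10 / 7/60 = 6/7
argmax = 1

argmax_v P(X = v | obs) = 1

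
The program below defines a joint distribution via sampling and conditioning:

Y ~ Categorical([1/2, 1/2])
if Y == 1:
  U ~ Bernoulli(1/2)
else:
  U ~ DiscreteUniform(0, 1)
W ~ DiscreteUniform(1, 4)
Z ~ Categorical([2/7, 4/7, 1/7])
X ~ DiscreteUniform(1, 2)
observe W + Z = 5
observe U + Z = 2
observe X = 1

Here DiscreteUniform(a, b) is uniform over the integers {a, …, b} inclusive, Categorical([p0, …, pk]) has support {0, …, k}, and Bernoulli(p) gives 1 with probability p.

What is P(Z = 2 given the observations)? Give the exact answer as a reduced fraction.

P(Z = 2 | obs) = 1/5

Enumerate traces; 4 have nonzero weight after conditioning:
  (Y=0, U=0, W=3, Z=2, X=1) weight 1/224
  (Y=0, U=1, W=4, Z=1, X=1) weight 1/56
  (Y=1, U=0, W=3, Z=2, X=1) weight 1/224
  (Y=1, U=1, W=4, Z=1, X=1) weight 1/56
Group by Z:
  weight(Z=1) = 1/28
  weight(Z=2) = 1/112
Total weight = 1/28 + 1/112 = 5/112
P(Z=1 | obs) = 1/28 / 5/112 = 4/5
P(Z=2 | obs) = 1/112 / 5/112 = 1/5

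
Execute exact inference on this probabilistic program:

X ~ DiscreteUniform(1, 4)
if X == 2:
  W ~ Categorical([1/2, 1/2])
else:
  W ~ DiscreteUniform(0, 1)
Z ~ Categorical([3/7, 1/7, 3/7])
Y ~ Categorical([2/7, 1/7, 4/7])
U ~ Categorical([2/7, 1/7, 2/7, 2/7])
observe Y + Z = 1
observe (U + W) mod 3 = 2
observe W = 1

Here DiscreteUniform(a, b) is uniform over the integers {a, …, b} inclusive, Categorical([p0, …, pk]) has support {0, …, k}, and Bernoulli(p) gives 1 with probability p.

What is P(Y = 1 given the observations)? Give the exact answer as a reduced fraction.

Enumerate traces; 8 have nonzero weight after conditioning:
  (X=1, W=1, Z=0, Y=1, U=1) weight 3/2744
  (X=1, W=1, Z=1, Y=0, U=1) weight 1/1372
  (X=2, W=1, Z=0, Y=1, U=1) weight 3/2744
  (X=2, W=1, Z=1, Y=0, U=1) weight 1/1372
  (X=3, W=1, Z=0, Y=1, U=1) weight 3/2744
  (X=3, W=1, Z=1, Y=0, U=1) weight 1/1372
  (X=4, W=1, Z=0, Y=1, U=1) weight 3/2744
  (X=4, W=1, Z=1, Y=0, U=1) weight 1/1372
Group by Y:
  weight(Y=0) = 1/343
  weight(Y=1) = 3/686
Total weight = 1/343 + 3/686 = 5/686
P(Y=0 | obs) = 1/343 / 5/686 = 2/5
P(Y=1 | obs) = 3/686 / 5/686 = 3/5

P(Y = 1 | obs) = 3/5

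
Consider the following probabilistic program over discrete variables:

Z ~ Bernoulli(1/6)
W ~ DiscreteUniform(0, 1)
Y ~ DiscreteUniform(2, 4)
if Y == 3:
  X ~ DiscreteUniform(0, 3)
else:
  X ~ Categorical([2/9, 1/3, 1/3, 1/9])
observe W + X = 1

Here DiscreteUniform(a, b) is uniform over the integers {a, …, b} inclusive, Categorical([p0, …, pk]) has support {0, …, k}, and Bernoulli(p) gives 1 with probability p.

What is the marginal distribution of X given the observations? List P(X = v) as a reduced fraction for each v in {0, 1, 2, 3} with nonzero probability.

P(X=0) = 25/58, P(X=1) = 33/58

Enumerate traces; 12 have nonzero weight after conditioning:
  (Z=0, W=0, Y=2, X=1) weight 5/108
  (Z=0, W=0, Y=3, X=1) weight 5/144
  (Z=0, W=0, Y=4, X=1) weight 5/108
  (Z=0, W=1, Y=2, X=0) weight 5/162
  (Z=0, W=1, Y=3, X=0) weight 5/144
  (Z=0, W=1, Y=4, X=0) weight 5/162
  (Z=1, W=0, Y=2, X=1) weight 1/108
  (Z=1, W=0, Y=3, X=1) weight 1/144
  … 4 more
Group by X:
  weight(X=0) = 25/216
  weight(X=1) = 11/72
Total weight = 25/216 + 11/72 = 29/108
P(X=0 | obs) = 25/216 / 29/108 = 25/58
P(X=1 | obs) = 11/72 / 29/108 = 33/58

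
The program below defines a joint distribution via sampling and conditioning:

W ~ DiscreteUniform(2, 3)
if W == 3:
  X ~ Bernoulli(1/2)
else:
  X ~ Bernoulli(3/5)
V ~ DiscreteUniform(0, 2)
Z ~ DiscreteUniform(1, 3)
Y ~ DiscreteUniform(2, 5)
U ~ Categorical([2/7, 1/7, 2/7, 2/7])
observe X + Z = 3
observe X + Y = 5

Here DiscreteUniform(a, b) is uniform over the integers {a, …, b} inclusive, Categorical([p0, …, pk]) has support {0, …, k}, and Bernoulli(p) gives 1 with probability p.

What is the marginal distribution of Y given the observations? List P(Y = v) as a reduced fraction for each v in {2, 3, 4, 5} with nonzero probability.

P(Y=4) = 11/20, P(Y=5) = 9/20

Enumerate traces; 48 have nonzero weight after conditioning:
  (W=2, X=0, V=0, Z=3, Y=5, U=0) weight 1/630
  (W=2, X=0, V=0, Z=3, Y=5, U=1) weight 1/1260
  (W=2, X=0, V=0, Z=3, Y=5, U=2) weight 1/630
  (W=2, X=0, V=0, Z=3, Y=5, U=3) weight 1/630
  (W=2, X=0, V=1, Z=3, Y=5, U=0) weight 1/630
  (W=2, X=0, V=1, Z=3, Y=5, U=1) weight 1/1260
  (W=2, X=0, V=1, Z=3, Y=5, U=2) weight 1/630
  (W=2, X=0, V=1, Z=3, Y=5, U=3) weight 1/630
  (W=2, X=1, V=0, Z=2, Y=4, U=0) weight 1/420
  … 39 more
Group by Y:
  weight(Y=4) = 11/240
  weight(Y=5) = 3/80
Total weight = 11/240 + 3/80 = 1/12
P(Y=4 | obs) = 11/240 / 1/12 = 11/20
P(Y=5 | obs) = 3/80 / 1/12 = 9/20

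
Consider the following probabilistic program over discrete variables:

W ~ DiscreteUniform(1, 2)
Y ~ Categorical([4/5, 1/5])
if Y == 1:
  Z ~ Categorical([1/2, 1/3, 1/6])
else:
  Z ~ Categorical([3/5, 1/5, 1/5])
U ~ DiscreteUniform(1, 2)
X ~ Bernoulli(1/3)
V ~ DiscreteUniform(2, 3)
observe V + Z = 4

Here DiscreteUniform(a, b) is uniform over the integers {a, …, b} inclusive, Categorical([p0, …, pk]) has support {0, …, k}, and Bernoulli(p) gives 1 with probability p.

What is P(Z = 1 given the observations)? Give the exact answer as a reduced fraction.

Enumerate traces; 32 have nonzero weight after conditioning:
  (W=1, Y=0, Z=1, U=1, X=0, V=3) weight 1/75
  (W=1, Y=0, Z=1, U=1, X=1, V=3) weight 1/150
  (W=1, Y=0, Z=1, U=2, X=0, V=3) weight 1/75
  (W=1, Y=0, Z=1, U=2, X=1, V=3) weight 1/150
  (W=1, Y=0, Z=2, U=1, X=0, V=2) weight 1/75
  (W=1, Y=0, Z=2, U=1, X=1, V=2) weight 1/150
  (W=1, Y=0, Z=2, U=2, X=0, V=2) weight 1/75
  (W=1, Y=0, Z=2, U=2, X=1, V=2) weight 1/150
  … 24 more
Group by Z:
  weight(Z=1) = 17/150
  weight(Z=2) = 29/300
Total weight = 17/150 + 29/300 = 21/100
P(Z=1 | obs) = 17/150 / 21/100 = 34/63
P(Z=2 | obs) = 29/300 / 21/100 = 29/63

P(Z = 1 | obs) = 34/63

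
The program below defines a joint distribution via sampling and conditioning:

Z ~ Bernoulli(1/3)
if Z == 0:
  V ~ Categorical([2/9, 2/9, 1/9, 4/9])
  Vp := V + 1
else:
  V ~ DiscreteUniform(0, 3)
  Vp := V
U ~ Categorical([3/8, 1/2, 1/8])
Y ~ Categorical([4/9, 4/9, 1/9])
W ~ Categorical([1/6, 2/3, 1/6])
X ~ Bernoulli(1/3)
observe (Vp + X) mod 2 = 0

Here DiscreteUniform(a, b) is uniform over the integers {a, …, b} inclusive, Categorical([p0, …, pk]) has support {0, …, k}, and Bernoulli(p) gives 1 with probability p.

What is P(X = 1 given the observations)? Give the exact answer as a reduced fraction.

P(X = 1 | obs) = 7/29

Enumerate traces; 216 have nonzero weight after conditioning:
  (Z=0, V=0, U=0, Y=0, W=0, X=1) weight 1/729
  (Z=0, V=0, U=0, Y=0, W=1, X=1) weight 4/729
  (Z=0, V=0, U=0, Y=0, W=2, X=1) weight 1/729
  (Z=0, V=0, U=0, Y=1, W=0, X=1) weight 1/729
  (Z=0, V=0, U=0, Y=1, W=1, X=1) weight 4/729
  (Z=0, V=0, U=0, Y=1, W=2, X=1) weight 1/729
  (Z=0, V=0, U=0, Y=2, W=0, X=1) weight 1/2916
  (Z=0, V=0, U=0, Y=2, W=1, X=1) weight 1/729
  (Z=0, V=1, U=0, Y=0, W=0, X=0) weight 2/729
  … 207 more
Group by X:
  weight(X=0) = 11/27
  weight(X=1) = 7/54
Total weight = 11/27 + 7/54 = 29/54
P(X=0 | obs) = 11/27 / 29/54 = 22/29
P(X=1 | obs) = 7/54 / 29/54 = 7/29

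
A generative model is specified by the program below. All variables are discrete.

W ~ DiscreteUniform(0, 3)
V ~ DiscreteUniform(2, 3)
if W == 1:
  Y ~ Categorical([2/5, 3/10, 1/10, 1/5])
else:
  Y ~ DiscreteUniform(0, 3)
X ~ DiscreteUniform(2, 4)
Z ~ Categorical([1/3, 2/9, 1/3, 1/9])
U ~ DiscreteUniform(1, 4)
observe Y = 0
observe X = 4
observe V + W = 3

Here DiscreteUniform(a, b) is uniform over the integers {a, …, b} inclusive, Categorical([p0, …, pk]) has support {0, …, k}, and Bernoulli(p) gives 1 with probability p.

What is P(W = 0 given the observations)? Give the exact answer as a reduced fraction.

Enumerate traces; 32 have nonzero weight after conditioning:
  (W=0, V=3, Y=0, X=4, Z=0, U=1) weight 1/1152
  (W=0, V=3, Y=0, X=4, Z=0, U=2) weight 1/1152
  (W=0, V=3, Y=0, X=4, Z=0, U=3) weight 1/1152
  (W=0, V=3, Y=0, X=4, Z=0, U=4) weight 1/1152
  (W=0, V=3, Y=0, X=4, Z=1, U=1) weight 1/1728
  (W=0, V=3, Y=0, X=4, Z=1, U=2) weight 1/1728
  (W=0, V=3, Y=0, X=4, Z=1, U=3) weight 1/1728
  (W=0, V=3, Y=0, X=4, Z=1, U=4) weight 1/1728
  (W=1, V=2, Y=0, X=4, Z=0, U=1) weight 1/720
  … 23 more
Group by W:
  weight(W=0) = 1/96
  weight(W=1) = 1/60
Total weight = 1/96 + 1/60 = 13/480
P(W=0 | obs) = 1/96 / 13/480 = 5/13
P(W=1 | obs) = 1/60 / 13/480 = 8/13

P(W = 0 | obs) = 5/13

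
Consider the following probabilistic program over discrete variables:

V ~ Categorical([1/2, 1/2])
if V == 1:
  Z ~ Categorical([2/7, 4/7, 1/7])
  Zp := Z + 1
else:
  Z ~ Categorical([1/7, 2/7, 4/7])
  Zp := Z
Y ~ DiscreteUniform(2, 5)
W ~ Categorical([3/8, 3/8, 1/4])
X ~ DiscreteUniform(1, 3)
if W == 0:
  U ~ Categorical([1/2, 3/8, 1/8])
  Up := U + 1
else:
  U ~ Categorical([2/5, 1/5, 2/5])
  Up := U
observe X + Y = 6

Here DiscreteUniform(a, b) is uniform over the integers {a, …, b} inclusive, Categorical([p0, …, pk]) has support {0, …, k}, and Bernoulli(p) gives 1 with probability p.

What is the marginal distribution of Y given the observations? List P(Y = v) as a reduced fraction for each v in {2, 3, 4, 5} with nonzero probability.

Enumerate traces; 162 have nonzero weight after conditioning:
  (V=0, Z=0, Y=3, W=0, X=3, U=0) weight 1/896
  (V=0, Z=0, Y=3, W=0, X=3, U=1) weight 3/3584
  (V=0, Z=0, Y=3, W=0, X=3, U=2) weight 1/3584
  (V=0, Z=0, Y=3, W=1, X=3, U=0) weight 1/1120
  (V=0, Z=0, Y=3, W=1, X=3, U=1) weight 1/2240
  (V=0, Z=0, Y=3, W=1, X=3, U=2) weight 1/1120
  (V=0, Z=0, Y=3, W=2, X=3, U=0) weight 1/1680
  (V=0, Z=0, Y=3, W=2, X=3, U=1) weight 1/3360
  (V=0, Z=0, Y=4, W=0, X=2, U=0) weight 1/896
  (V=0, Z=0, Y=5, W=0, X=1, U=0) weight 1/896
  … 152 more
Group by Y:
  weight(Y=3) = 1/12
  weight(Y=4) = 1/12
  weight(Y=5) = 1/12
Total weight = 1/12 + 1/12 + 1/12 = 1/4
P(Y=3 | obs) = 1/12 / 1/4 = 1/3
P(Y=4 | obs) = 1/12 / 1/4 = 1/3
P(Y=5 | obs) = 1/12 / 1/4 = 1/3

P(Y=3) = 1/3, P(Y=4) = 1/3, P(Y=5) = 1/3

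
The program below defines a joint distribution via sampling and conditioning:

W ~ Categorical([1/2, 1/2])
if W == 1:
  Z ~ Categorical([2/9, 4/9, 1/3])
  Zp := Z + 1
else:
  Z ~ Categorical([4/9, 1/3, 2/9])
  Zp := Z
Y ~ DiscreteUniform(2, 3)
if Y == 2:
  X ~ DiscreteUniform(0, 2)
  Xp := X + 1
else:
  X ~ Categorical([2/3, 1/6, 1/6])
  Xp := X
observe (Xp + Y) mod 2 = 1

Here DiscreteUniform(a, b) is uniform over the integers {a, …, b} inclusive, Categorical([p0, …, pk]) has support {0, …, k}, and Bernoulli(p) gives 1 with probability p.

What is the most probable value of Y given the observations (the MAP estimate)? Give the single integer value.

argmax_v P(Y = v | obs) = 3

Enumerate traces; 24 have nonzero weight after conditioning:
  (W=0, Z=0, Y=2, X=0) weight 1/27
  (W=0, Z=0, Y=2, X=2) weight 1/27
  (W=0, Z=0, Y=3, X=0) weight 2/27
  (W=0, Z=0, Y=3, X=2) weight 1/54
  (W=0, Z=1, Y=2, X=0) weight 1/36
  (W=0, Z=1, Y=2, X=2) weight 1/36
  (W=0, Z=1, Y=3, X=0) weight 1/18
  (W=0, Z=1, Y=3, X=2) weight 1/72
  … 16 more
Group by Y:
  weight(Y=2) = 1/3
  weight(Y=3) = 5/12
Total weight = 1/3 + 5/12 = 3/4
P(Y=2 | obs) = 1/3 / 3/4 = 4/9
P(Y=3 | obs) = 5/12 / 3/4 = 5/9
argmax = 3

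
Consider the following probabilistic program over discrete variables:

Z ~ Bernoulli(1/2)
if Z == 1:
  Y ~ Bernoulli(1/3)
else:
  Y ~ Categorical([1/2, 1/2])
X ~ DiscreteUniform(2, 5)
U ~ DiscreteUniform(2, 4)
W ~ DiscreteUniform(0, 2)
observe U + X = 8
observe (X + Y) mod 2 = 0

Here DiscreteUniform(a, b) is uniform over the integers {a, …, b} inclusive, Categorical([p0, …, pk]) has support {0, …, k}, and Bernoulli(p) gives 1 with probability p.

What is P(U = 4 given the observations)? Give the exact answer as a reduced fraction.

Enumerate traces; 12 have nonzero weight after conditioning:
  (Z=0, Y=0, X=4, U=4, W=0) weight 1/144
  (Z=0, Y=0, X=4, U=4, W=1) weight 1/144
  (Z=0, Y=0, X=4, U=4, W=2) weight 1/144
  (Z=0, Y=1, X=5, U=3, W=0) weight 1/144
  (Z=0, Y=1, X=5, U=3, W=1) weight 1/144
  (Z=0, Y=1, X=5, U=3, W=2) weight 1/144
  (Z=1, Y=0, X=4, U=4, W=0) weight 1/108
  (Z=1, Y=0, X=4, U=4, W=1) weight 1/108
  … 4 more
Group by U:
  weight(U=3) = 5/144
  weight(U=4) = 7/144
Total weight = 5/144 + 7/144 = 1/12
P(U=3 | obs) = 5/144 / 1/12 = 5/12
P(U=4 | obs) = 7/144 / 1/12 = 7/12

P(U = 4 | obs) = 7/12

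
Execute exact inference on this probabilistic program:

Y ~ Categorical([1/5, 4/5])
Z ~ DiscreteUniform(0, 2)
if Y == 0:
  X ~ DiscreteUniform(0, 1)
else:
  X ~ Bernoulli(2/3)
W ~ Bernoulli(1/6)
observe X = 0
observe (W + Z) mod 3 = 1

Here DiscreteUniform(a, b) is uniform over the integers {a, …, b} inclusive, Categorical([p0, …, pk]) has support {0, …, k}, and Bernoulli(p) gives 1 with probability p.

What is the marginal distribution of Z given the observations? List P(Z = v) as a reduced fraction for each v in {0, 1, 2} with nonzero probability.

Enumerate traces; 4 have nonzero weight after conditioning:
  (Y=0, Z=0, X=0, W=1) weight 1/180
  (Y=0, Z=1, X=0, W=0) weight 1/36
  (Y=1, Z=0, X=0, W=1) weight 2/135
  (Y=1, Z=1, X=0, W=0) weight 2/27
Group by Z:
  weight(Z=0) = 11/540
  weight(Z=1) = 11/108
Total weight = 11/540 + 11/108 = 11/90
P(Z=0 | obs) = 11/540 / 11/90 = 1/6
P(Z=1 | obs) = 11/108 / 11/90 = 5/6

P(Z=0) = 1/6, P(Z=1) = 5/6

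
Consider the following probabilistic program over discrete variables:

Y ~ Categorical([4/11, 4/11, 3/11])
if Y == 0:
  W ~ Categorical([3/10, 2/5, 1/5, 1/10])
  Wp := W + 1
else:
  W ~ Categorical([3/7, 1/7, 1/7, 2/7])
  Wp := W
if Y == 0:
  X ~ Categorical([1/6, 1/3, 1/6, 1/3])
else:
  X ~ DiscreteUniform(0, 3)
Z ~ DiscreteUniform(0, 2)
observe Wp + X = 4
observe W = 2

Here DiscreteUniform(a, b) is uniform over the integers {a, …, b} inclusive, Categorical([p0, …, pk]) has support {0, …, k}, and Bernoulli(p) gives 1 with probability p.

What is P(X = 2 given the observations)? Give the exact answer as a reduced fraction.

P(X = 2 | obs) = 15/31

Enumerate traces; 9 have nonzero weight after conditioning:
  (Y=0, W=2, X=1, Z=0) weight 4/495
  (Y=0, W=2, X=1, Z=1) weight 4/495
  (Y=0, W=2, X=1, Z=2) weight 4/495
  (Y=1, W=2, X=2, Z=0) weight 1/231
  (Y=1, W=2, X=2, Z=1) weight 1/231
  (Y=1, W=2, X=2, Z=2) weight 1/231
  (Y=2, W=2, X=2, Z=0) weight 1/308
  (Y=2, W=2, X=2, Z=1) weight 1/308
  … 1 more
Group by X:
  weight(X=1) = 4/165
  weight(X=2) = 1/44
Total weight = 4/165 + 1/44 = 31/660
P(X=1 | obs) = 4/165 / 31/660 = 16/31
P(X=2 | obs) = 1/44 / 31/660 = 15/31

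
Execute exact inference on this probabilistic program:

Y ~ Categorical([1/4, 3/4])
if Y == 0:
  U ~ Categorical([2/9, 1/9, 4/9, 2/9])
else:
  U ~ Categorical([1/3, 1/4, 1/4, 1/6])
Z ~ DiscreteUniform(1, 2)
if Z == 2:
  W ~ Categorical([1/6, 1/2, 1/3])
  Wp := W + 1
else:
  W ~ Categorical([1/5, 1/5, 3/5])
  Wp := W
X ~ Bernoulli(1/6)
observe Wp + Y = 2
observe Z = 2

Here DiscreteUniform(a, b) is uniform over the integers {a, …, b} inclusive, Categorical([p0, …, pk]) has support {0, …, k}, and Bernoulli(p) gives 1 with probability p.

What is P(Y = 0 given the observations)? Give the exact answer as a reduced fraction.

P(Y = 0 | obs) = 1/2

Enumerate traces; 16 have nonzero weight after conditioning:
  (Y=0, U=0, Z=2, W=1, X=0) weight 5/432
  (Y=0, U=0, Z=2, W=1, X=1) weight 1/432
  (Y=0, U=1, Z=2, W=1, X=0) weight 5/864
  (Y=0, U=1, Z=2, W=1, X=1) weight 1/864
  (Y=0, U=2, Z=2, W=1, X=0) weight 5/216
  (Y=0, U=2, Z=2, W=1, X=1) weight 1/216
  (Y=0, U=3, Z=2, W=1, X=0) weight 5/432
  (Y=0, U=3, Z=2, W=1, X=1) weight 1/432
  (Y=1, U=0, Z=2, W=0, X=0) weight 5/288
  … 7 more
Group by Y:
  weight(Y=0) = 1/16
  weight(Y=1) = 1/16
Total weight = 1/16 + 1/16 = 1/8
P(Y=0 | obs) = 1/16 / 1/8 = 1/2
P(Y=1 | obs) = 1/16 / 1/8 = 1/2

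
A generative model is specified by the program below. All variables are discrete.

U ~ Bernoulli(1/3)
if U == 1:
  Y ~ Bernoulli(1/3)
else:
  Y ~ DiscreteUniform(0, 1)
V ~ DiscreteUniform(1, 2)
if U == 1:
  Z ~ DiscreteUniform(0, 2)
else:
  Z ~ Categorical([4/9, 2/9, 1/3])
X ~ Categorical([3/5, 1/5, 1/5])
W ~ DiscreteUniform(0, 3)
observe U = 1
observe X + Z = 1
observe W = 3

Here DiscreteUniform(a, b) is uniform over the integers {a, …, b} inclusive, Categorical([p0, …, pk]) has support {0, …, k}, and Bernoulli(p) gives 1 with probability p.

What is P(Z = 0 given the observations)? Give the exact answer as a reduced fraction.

P(Z = 0 | obs) = 1/4

Enumerate traces; 8 have nonzero weight after conditioning:
  (U=1, Y=0, V=1, Z=0, X=1, W=3) weight 1/540
  (U=1, Y=0, V=1, Z=1, X=0, W=3) weight 1/180
  (U=1, Y=0, V=2, Z=0, X=1, W=3) weight 1/540
  (U=1, Y=0, V=2, Z=1, X=0, W=3) weight 1/180
  (U=1, Y=1, V=1, Z=0, X=1, W=3) weight 1/1080
  (U=1, Y=1, V=1, Z=1, X=0, W=3) weight 1/360
  (U=1, Y=1, V=2, Z=0, X=1, W=3) weight 1/1080
  (U=1, Y=1, V=2, Z=1, X=0, W=3) weight 1/360
Group by Z:
  weight(Z=0) = 1/180
  weight(Z=1) = 1/60
Total weight = 1/180 + 1/60 = 1/45
P(Z=0 | obs) = 1/180 / 1/45 = 1/4
P(Z=1 | obs) = 1/60 / 1/45 = 3/4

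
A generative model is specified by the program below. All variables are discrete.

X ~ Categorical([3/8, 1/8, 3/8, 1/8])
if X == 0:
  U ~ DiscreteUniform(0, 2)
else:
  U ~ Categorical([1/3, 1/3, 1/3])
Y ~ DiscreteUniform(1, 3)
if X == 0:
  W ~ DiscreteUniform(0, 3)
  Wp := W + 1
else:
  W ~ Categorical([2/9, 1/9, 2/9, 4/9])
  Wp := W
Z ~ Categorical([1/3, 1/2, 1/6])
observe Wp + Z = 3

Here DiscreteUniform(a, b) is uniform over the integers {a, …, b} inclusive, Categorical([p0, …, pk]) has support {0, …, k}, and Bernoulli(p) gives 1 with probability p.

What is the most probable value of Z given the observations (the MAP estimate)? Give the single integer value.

Enumerate traces; 108 have nonzero weight after conditioning:
  (X=0, U=0, Y=1, W=0, Z=2) weight 1/576
  (X=0, U=0, Y=1, W=1, Z=1) weight 1/192
  (X=0, U=0, Y=1, W=2, Z=0) weight 1/288
  (X=0, U=0, Y=2, W=0, Z=2) weight 1/576
  (X=0, U=0, Y=2, W=1, Z=1) weight 1/192
  (X=0, U=0, Y=2, W=2, Z=0) weight 1/288
  (X=0, U=0, Y=3, W=0, Z=2) weight 1/576
  (X=0, U=0, Y=3, W=1, Z=1) weight 1/192
  … 100 more
Group by Z:
  weight(Z=0) = 107/864
  weight(Z=1) = 67/576
  weight(Z=2) = 47/1728
Total weight = 107/864 + 67/576 + 47/1728 = 77/288
P(Z=0 | obs) = 107/864 / 77/288 = 107/231
P(Z=1 | obs) = 67/576 / 77/288 = 67/154
P(Z=2 | obs) = 47/1728 / 77/288 = 47/462
argmax = 0

argmax_v P(Z = v | obs) = 0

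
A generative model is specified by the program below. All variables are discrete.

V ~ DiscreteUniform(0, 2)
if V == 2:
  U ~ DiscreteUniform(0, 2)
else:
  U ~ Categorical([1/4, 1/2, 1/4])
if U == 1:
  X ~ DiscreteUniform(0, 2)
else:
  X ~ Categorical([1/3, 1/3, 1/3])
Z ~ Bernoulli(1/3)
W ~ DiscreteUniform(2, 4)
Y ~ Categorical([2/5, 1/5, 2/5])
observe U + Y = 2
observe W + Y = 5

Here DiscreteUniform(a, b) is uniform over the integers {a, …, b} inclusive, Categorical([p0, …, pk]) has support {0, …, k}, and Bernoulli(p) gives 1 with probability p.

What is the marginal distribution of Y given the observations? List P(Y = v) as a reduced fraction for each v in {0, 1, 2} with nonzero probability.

Enumerate traces; 36 have nonzero weight after conditioning:
  (V=0, U=0, X=0, Z=0, W=3, Y=2) weight 1/405
  (V=0, U=0, X=0, Z=1, W=3, Y=2) weight 1/810
  (V=0, U=0, X=1, Z=0, W=3, Y=2) weight 1/405
  (V=0, U=0, X=1, Z=1, W=3, Y=2) weight 1/810
  (V=0, U=0, X=2, Z=0, W=3, Y=2) weight 1/405
  (V=0, U=0, X=2, Z=1, W=3, Y=2) weight 1/810
  (V=0, U=1, X=0, Z=0, W=4, Y=1) weight 1/405
  (V=0, U=1, X=0, Z=1, W=4, Y=1) weight 1/810
  … 28 more
Group by Y:
  weight(Y=1) = 4/135
  weight(Y=2) = 1/27
Total weight = 4/135 + 1/27 = 1/15
P(Y=1 | obs) = 4/135 / 1/15 = 4/9
P(Y=2 | obs) = 1/27 / 1/15 = 5/9

P(Y=1) = 4/9, P(Y=2) = 5/9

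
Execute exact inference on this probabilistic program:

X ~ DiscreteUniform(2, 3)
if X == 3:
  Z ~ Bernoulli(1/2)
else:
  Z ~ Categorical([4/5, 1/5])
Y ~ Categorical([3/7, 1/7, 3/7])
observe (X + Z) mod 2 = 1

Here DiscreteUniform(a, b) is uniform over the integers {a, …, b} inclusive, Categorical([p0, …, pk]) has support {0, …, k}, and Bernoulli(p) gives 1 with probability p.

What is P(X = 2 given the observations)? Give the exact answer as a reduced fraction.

P(X = 2 | obs) = 2/7

Enumerate traces; 6 have nonzero weight after conditioning:
  (X=2, Z=1, Y=0) weight 3/70
  (X=2, Z=1, Y=1) weight 1/70
  (X=2, Z=1, Y=2) weight 3/70
  (X=3, Z=0, Y=0) weight 3/28
  (X=3, Z=0, Y=1) weight 1/28
  (X=3, Z=0, Y=2) weight 3/28
Group by X:
  weight(X=2) = 1/10
  weight(X=3) = 1/4
Total weight = 1/10 + 1/4 = 7/20
P(X=2 | obs) = 1/10 / 7/20 = 2/7
P(X=3 | obs) = 1/4 / 7/20 = 5/7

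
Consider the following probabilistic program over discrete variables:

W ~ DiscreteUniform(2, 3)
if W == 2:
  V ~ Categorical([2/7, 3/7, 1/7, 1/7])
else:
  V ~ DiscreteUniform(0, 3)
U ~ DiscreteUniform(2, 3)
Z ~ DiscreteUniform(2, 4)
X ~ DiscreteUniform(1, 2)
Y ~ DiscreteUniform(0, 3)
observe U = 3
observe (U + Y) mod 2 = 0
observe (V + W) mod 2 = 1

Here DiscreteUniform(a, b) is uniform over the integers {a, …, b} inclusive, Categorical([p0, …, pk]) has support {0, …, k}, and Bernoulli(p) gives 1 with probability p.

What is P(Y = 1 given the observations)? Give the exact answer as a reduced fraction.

P(Y = 1 | obs) = 1/2

Enumerate traces; 48 have nonzero weight after conditioning:
  (W=2, V=1, U=3, Z=2, X=1, Y=1) weight 1/224
  (W=2, V=1, U=3, Z=2, X=1, Y=3) weight 1/224
  (W=2, V=1, U=3, Z=2, X=2, Y=1) weight 1/224
  (W=2, V=1, U=3, Z=2, X=2, Y=3) weight 1/224
  (W=2, V=1, U=3, Z=3, X=1, Y=1) weight 1/224
  (W=2, V=1, U=3, Z=3, X=1, Y=3) weight 1/224
  (W=2, V=1, U=3, Z=3, X=2, Y=1) weight 1/224
  (W=2, V=1, U=3, Z=3, X=2, Y=3) weight 1/224
  … 40 more
Group by Y:
  weight(Y=1) = 15/224
  weight(Y=3) = 15/224
Total weight = 15/224 + 15/224 = 15/112
P(Y=1 | obs) = 15/224 / 15/112 = 1/2
P(Y=3 | obs) = 15/224 / 15/112 = 1/2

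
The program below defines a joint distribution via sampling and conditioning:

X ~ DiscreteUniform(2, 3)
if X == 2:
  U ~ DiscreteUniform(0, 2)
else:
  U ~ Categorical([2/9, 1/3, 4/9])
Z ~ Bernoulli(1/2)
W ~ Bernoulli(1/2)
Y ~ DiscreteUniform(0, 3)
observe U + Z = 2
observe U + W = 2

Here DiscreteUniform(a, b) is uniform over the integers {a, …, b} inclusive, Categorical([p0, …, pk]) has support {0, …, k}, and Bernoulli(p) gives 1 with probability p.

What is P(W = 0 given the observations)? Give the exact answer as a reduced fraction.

P(W = 0 | obs) = 7/13

Enumerate traces; 16 have nonzero weight after conditioning:
  (X=2, U=1, Z=1, W=1, Y=0) weight 1/96
  (X=2, U=1, Z=1, W=1, Y=1) weight 1/96
  (X=2, U=1, Z=1, W=1, Y=2) weight 1/96
  (X=2, U=1, Z=1, W=1, Y=3) weight 1/96
  (X=2, U=2, Z=0, W=0, Y=0) weight 1/96
  (X=2, U=2, Z=0, W=0, Y=1) weight 1/96
  (X=2, U=2, Z=0, W=0, Y=2) weight 1/96
  (X=2, U=2, Z=0, W=0, Y=3) weight 1/96
  … 8 more
Group by W:
  weight(W=0) = 7/72
  weight(W=1) = 1/12
Total weight = 7/72 + 1/12 = 13/72
P(W=0 | obs) = 7/72 / 13/72 = 7/13
P(W=1 | obs) = 1/12 / 13/72 = 6/13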